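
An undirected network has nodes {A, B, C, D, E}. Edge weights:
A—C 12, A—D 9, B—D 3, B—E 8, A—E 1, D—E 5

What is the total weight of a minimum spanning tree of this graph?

21

Prim's algorithm from A:
Step 1: cheapest edge leaving the tree is A—E (1); add E.
Step 2: cheapest edge leaving the tree is D—E (5); add D.
Step 3: cheapest edge leaving the tree is B—D (3); add B.
Step 4: cheapest edge leaving the tree is A—C (12); add C.
MST edges: A—E, D—E, B—D, A—C; total weight 1+5+3+12 = 21.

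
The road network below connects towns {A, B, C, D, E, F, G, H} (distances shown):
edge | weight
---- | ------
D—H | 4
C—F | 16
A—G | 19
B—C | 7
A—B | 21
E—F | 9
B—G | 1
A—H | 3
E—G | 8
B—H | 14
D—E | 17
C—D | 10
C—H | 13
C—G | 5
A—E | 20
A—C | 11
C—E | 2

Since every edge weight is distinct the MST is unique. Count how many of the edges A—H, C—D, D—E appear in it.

Kruskal: consider edges lightest-first.
B—G (1): add — endpoints in different components.
C—E (2): add — endpoints in different components.
A—H (3): add — endpoints in different components.
D—H (4): add — endpoints in different components.
C—G (5): add — endpoints in different components.
B—C (7): skip — B and C already connected.
E—G (8): skip — E and G already connected.
E—F (9): add — endpoints in different components.
C—D (10): add — endpoints in different components.
MST edge set: {B—G, C—E, A—H, D—H, C—G, E—F, C—D}.
Of the listed edges, {A—H, C—D} are in the MST → 2.

2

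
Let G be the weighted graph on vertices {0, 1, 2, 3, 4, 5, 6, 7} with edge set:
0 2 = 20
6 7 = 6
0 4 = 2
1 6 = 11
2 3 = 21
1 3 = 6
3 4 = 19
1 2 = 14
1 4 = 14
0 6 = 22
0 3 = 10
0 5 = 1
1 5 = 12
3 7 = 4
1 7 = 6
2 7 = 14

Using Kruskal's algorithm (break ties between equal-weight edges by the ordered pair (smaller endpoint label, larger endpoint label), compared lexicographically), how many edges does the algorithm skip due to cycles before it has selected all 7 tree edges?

3

Kruskal: consider edges lightest-first.
0 5 (1): add — endpoints in different components.
0 4 (2): add — endpoints in different components.
3 7 (4): add — endpoints in different components.
1 3 (6): add — endpoints in different components.
1 7 (6): skip — 1 and 7 already connected.
6 7 (6): add — endpoints in different components.
0 3 (10): add — endpoints in different components.
1 6 (11): skip — 1 and 6 already connected.
1 5 (12): skip — 1 and 5 already connected.
1 2 (14): add — endpoints in different components.
Edges rejected before the tree was complete: 3.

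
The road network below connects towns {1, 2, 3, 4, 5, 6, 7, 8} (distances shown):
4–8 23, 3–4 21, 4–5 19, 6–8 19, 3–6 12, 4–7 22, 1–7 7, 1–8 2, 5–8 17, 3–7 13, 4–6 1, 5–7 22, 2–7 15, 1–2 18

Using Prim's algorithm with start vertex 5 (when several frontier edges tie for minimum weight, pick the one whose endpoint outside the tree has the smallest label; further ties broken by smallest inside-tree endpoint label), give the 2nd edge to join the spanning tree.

Grow the tree from 5 using Prim:
Step 1: frontier [5–8 17, 4–5 19, 5–7 22] → take 5–8 (17); add 8.
Step 2: frontier [4–5 19, 5–7 22, 1–8 2, 6–8 19, 4–8 23] → take 1–8 (2); add 1.
Step 3: frontier [1–7 7, 1–2 18, 4–5 19, 5–7 22, 6–8 19, 4–8 23] → take 1–7 (7); add 7.
Step 4: frontier [1–2 18, 4–5 19, 3–7 13, 2–7 15, 4–7 22, 6–8 19, 4–8 23] → take 3–7 (13); add 3.
Step 5: frontier [1–2 18, 3–6 12, 3–4 21, 4–5 19, 2–7 15, 4–7 22, 6–8 19, 4–8 23] → take 3–6 (12); add 6.
Step 6: frontier [1–2 18, 3–4 21, 4–5 19, 4–6 1, 2–7 15, 4–7 22, 4–8 23] → take 4–6 (1); add 4.
Step 7: frontier [1–2 18, 2–7 15] → take 2–7 (15); add 2.
The 2nd edge added is 1–8.

1-8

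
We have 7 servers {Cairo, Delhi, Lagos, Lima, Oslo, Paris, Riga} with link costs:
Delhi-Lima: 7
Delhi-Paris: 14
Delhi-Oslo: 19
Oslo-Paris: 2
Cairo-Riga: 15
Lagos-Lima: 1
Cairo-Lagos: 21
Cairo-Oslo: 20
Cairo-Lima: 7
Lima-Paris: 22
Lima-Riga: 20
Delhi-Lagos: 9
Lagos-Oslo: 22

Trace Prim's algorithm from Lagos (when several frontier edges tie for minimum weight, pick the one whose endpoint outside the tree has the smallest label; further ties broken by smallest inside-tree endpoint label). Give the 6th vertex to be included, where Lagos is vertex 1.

Prim, starting at Lagos.
Step 1: cheapest edge leaving the tree is Lagos-Lima (1); add Lima.
Step 2: cheapest edge leaving the tree is Cairo-Lima (7); add Cairo.
Step 3: cheapest edge leaving the tree is Delhi-Lima (7); add Delhi.
Step 4: cheapest edge leaving the tree is Delhi-Paris (14); add Paris.
Step 5: cheapest edge leaving the tree is Oslo-Paris (2); add Oslo.
Step 6: cheapest edge leaving the tree is Cairo-Riga (15); add Riga.
Vertex order: Lagos, Lima, Cairo, Delhi, Paris, Oslo, Riga. The 6th vertex is Oslo.

Oslo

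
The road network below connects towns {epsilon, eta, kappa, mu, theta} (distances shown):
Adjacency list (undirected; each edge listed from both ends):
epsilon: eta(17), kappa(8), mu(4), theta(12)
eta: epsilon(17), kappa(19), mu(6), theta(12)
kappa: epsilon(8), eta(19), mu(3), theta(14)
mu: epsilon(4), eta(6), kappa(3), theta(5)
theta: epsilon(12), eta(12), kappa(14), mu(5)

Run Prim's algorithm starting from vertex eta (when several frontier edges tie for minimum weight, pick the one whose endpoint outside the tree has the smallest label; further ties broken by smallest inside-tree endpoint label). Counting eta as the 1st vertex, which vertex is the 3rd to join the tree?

Prim, starting at eta.
Step 1: frontier [eta—mu 6, eta—theta 12, epsilon—eta 17, eta—kappa 19] → take eta—mu (6); add mu.
Step 2: frontier [eta—theta 12, epsilon—eta 17, eta—kappa 19, kappa—mu 3, epsilon—mu 4, mu—theta 5] → take kappa—mu (3); add kappa.
Step 3: frontier [eta—theta 12, epsilon—eta 17, epsilon—kappa 8, kappa—theta 14, epsilon—mu 4, mu—theta 5] → take epsilon—mu (4); add epsilon.
Step 4: frontier [epsilon—theta 12, eta—theta 12, kappa—theta 14, mu—theta 5] → take mu—theta (5); add theta.
Vertex order: eta, mu, kappa, epsilon, theta. The 3rd vertex is kappa.

kappa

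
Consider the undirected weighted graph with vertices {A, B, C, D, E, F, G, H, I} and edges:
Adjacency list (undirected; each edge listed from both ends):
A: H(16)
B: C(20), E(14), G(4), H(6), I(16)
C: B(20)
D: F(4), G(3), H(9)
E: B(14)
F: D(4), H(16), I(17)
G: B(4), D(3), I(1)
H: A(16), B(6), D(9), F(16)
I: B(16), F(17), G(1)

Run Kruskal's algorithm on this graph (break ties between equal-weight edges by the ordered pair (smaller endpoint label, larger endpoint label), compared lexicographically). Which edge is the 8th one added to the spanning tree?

Sort edges by weight, then run Kruskal:
G–I (1): add — endpoints in different components.
D–G (3): add — endpoints in different components.
B–G (4): add — endpoints in different components.
D–F (4): add — endpoints in different components.
B–H (6): add — endpoints in different components.
D–H (9): skip — D and H already connected.
B–E (14): add — endpoints in different components.
A–H (16): add — endpoints in different components.
B–I (16): skip — B and I already connected.
F–H (16): skip — F and H already connected.
F–I (17): skip — F and I already connected.
B–C (20): add — endpoints in different components.
The 8th edge added is B–C.

B-C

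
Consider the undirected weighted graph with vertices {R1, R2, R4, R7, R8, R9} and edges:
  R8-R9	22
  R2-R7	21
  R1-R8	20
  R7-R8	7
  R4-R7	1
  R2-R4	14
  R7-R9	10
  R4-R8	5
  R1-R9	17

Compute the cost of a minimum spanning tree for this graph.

Sort edges by weight, then run Kruskal:
R4-R7 (1): add. Components now {R4,R7} {R2} {R8} {R9} {R1}
R4-R8 (5): add. Components now {R4,R7,R8} {R2} {R9} {R1}
R7-R8 (7): skip — R7 and R8 already connected.
R7-R9 (10): add. Components now {R4,R7,R8,R9} {R2} {R1}
R2-R4 (14): add. Components now {R2,R4,R7,R8,R9} {R1}
R1-R9 (17): add. Components now {R1,R2,R4,R7,R8,R9}
MST edges: R4-R7, R4-R8, R7-R9, R2-R4, R1-R9; total weight 1+5+10+14+17 = 47.

47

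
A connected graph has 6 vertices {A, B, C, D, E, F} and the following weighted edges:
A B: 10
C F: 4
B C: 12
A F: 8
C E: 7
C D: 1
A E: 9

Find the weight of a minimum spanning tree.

Prim's algorithm from D:
Step 1: frontier [C D 1] → take C D (1); add C.
Step 2: frontier [C F 4, C E 7, B C 12] → take C F (4); add F.
Step 3: frontier [C E 7, B C 12, A F 8] → take C E (7); add E.
Step 4: frontier [B C 12, A E 9, A F 8] → take A F (8); add A.
Step 5: frontier [A B 10, B C 12] → take A B (10); add B.
MST edges: C D, C F, C E, A F, A B; total weight 1+4+7+8+10 = 30.

30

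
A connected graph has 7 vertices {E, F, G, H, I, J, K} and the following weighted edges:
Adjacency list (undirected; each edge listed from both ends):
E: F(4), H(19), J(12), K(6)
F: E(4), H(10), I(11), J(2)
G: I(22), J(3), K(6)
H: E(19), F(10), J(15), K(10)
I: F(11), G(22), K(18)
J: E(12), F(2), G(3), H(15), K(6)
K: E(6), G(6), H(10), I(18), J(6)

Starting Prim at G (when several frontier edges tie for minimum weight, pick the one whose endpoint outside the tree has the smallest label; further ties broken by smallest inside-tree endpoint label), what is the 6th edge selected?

F-I

Grow the tree from G using Prim:
Step 1: frontier [G-J 3, G-K 6, G-I 22] → take G-J (3); add J.
Step 2: frontier [G-K 6, G-I 22, F-J 2, J-K 6, E-J 12, H-J 15] → take F-J (2); add F.
Step 3: frontier [E-F 4, F-H 10, F-I 11, G-K 6, G-I 22, J-K 6, E-J 12, H-J 15] → take E-F (4); add E.
Step 4: frontier [E-K 6, E-H 19, F-H 10, F-I 11, G-K 6, G-I 22, J-K 6, H-J 15] → take E-K (6); add K.
Step 5: frontier [E-H 19, F-H 10, F-I 11, G-I 22, H-J 15, H-K 10, I-K 18] → take F-H (10); add H.
Step 6: frontier [F-I 11, G-I 22, I-K 18] → take F-I (11); add I.
The 6th edge added is F-I.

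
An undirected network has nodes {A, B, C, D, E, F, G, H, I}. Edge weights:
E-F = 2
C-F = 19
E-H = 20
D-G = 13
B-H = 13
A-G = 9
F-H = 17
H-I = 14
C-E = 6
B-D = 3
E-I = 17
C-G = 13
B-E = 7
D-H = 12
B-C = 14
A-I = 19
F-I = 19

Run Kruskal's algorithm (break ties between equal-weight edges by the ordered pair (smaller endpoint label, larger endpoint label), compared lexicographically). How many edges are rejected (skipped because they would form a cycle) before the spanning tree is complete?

Kruskal's algorithm — process edges by increasing weight (ties by edge label):
E-F (2): add — endpoints in different components.
B-D (3): add — endpoints in different components.
C-E (6): add — endpoints in different components.
B-E (7): add — endpoints in different components.
A-G (9): add — endpoints in different components.
D-H (12): add — endpoints in different components.
B-H (13): skip — B and H already connected.
C-G (13): add — endpoints in different components.
D-G (13): skip — D and G already connected.
B-C (14): skip — B and C already connected.
H-I (14): add — endpoints in different components.
Edges rejected before the tree was complete: 3.

3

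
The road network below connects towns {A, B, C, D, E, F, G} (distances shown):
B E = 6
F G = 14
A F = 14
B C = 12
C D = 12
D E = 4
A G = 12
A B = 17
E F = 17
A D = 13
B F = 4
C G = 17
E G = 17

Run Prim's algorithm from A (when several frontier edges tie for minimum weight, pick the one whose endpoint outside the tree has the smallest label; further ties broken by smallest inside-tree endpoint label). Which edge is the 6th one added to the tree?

B-C

Prim's algorithm from A:
Step 1: cheapest edge leaving the tree is A G (12); add G.
Step 2: cheapest edge leaving the tree is A D (13); add D.
Step 3: cheapest edge leaving the tree is D E (4); add E.
Step 4: cheapest edge leaving the tree is B E (6); add B.
Step 5: cheapest edge leaving the tree is B F (4); add F.
Step 6: cheapest edge leaving the tree is B C (12); add C.
The 6th edge added is B C.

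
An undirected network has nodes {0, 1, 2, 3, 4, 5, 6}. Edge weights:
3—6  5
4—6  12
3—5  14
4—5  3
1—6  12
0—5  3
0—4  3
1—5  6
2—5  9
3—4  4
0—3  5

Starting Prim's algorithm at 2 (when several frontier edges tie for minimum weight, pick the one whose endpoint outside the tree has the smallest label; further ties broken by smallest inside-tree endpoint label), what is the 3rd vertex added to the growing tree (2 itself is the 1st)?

Prim, starting at 2.
Step 1: cheapest edge leaving the tree is 2—5 (9); add 5.
Step 2: cheapest edge leaving the tree is 0—5 (3); add 0.
Step 3: cheapest edge leaving the tree is 0—4 (3); add 4.
Step 4: cheapest edge leaving the tree is 3—4 (4); add 3.
Step 5: cheapest edge leaving the tree is 3—6 (5); add 6.
Step 6: cheapest edge leaving the tree is 1—5 (6); add 1.
Vertex order: 2, 5, 0, 4, 3, 6, 1. The 3rd vertex is 0.

0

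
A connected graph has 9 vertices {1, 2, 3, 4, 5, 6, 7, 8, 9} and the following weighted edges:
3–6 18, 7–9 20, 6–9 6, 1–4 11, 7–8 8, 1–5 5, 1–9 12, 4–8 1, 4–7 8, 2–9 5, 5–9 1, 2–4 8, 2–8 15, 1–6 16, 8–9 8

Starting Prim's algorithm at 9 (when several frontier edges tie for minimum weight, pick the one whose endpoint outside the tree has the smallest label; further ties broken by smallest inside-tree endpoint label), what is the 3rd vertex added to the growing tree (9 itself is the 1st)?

1

Prim, starting at 9.
Step 1: cheapest edge leaving the tree is 5–9 (1); add 5.
Step 2: cheapest edge leaving the tree is 1–5 (5); add 1.
Step 3: cheapest edge leaving the tree is 2–9 (5); add 2.
Step 4: cheapest edge leaving the tree is 6–9 (6); add 6.
Step 5: cheapest edge leaving the tree is 2–4 (8); add 4.
Step 6: cheapest edge leaving the tree is 4–8 (1); add 8.
Step 7: cheapest edge leaving the tree is 4–7 (8); add 7.
Step 8: cheapest edge leaving the tree is 3–6 (18); add 3.
Vertex order: 9, 5, 1, 2, 6, 4, 8, 7, 3. The 3rd vertex is 1.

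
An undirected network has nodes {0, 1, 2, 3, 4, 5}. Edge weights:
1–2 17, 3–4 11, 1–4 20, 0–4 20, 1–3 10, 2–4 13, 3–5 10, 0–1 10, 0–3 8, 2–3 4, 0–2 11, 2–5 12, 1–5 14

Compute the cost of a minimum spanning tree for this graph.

43

Prim's algorithm from 0:
Step 1: frontier [0–3 8, 0–1 10, 0–2 11, 0–4 20] → take 0–3 (8); add 3.
Step 2: frontier [0–1 10, 0–2 11, 0–4 20, 2–3 4, 1–3 10, 3–5 10, 3–4 11] → take 2–3 (4); add 2.
Step 3: frontier [0–1 10, 0–4 20, 2–5 12, 2–4 13, 1–2 17, 1–3 10, 3–5 10, 3–4 11] → take 0–1 (10); add 1.
Step 4: frontier [0–4 20, 1–5 14, 1–4 20, 2–5 12, 2–4 13, 3–5 10, 3–4 11] → take 3–5 (10); add 5.
Step 5: frontier [0–4 20, 1–4 20, 2–4 13, 3–4 11] → take 3–4 (11); add 4.
MST edges: 0–3, 2–3, 0–1, 3–5, 3–4; total weight 8+4+10+10+11 = 43.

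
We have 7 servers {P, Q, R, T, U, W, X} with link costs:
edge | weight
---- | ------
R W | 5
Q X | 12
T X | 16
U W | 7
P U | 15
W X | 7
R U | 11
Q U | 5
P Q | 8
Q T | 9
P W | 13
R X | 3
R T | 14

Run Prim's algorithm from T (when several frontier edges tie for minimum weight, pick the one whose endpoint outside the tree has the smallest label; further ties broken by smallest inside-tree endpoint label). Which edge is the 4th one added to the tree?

Prim, starting at T.
Step 1: frontier [Q T 9, R T 14, T X 16] → take Q T (9); add Q.
Step 2: frontier [Q U 5, P Q 8, Q X 12, R T 14, T X 16] → take Q U (5); add U.
Step 3: frontier [P Q 8, Q X 12, R T 14, T X 16, U W 7, R U 11, P U 15] → take U W (7); add W.
Step 4: frontier [P Q 8, Q X 12, R T 14, T X 16, R U 11, P U 15, R W 5, W X 7, P W 13] → take R W (5); add R.
Step 5: frontier [P Q 8, Q X 12, R X 3, T X 16, P U 15, W X 7, P W 13] → take R X (3); add X.
Step 6: frontier [P Q 8, P U 15, P W 13] → take P Q (8); add P.
The 4th edge added is R W.

R-W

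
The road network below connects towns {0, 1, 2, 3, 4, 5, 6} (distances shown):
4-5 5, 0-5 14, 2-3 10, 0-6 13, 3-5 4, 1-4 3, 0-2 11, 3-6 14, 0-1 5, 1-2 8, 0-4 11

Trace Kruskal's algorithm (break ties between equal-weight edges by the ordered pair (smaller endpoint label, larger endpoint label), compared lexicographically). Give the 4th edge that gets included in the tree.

4-5

Kruskal: consider edges lightest-first.
1-4 (3): add. Components now {0} {1,4} {2} {3} {5} {6}
3-5 (4): add. Components now {0} {1,4} {2} {3,5} {6}
0-1 (5): add. Components now {0,1,4} {2} {3,5} {6}
4-5 (5): add. Components now {0,1,3,4,5} {2} {6}
1-2 (8): add. Components now {0,1,2,3,4,5} {6}
2-3 (10): skip — 2 and 3 already connected.
0-2 (11): skip — 0 and 2 already connected.
0-4 (11): skip — 0 and 4 already connected.
0-6 (13): add. Components now {0,1,2,3,4,5,6}
The 4th edge added is 4-5.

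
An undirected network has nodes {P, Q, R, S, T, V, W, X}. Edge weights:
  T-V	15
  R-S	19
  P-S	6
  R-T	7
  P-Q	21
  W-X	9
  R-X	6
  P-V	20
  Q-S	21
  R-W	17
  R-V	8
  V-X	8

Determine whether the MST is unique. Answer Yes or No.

No

Kruskal: consider edges lightest-first.
P-S (6): add — endpoints in different components.
R-X (6): add — endpoints in different components.
R-T (7): add — endpoints in different components.
R-V (8): add — endpoints in different components.
V-X (8): skip — X and V already connected.
W-X (9): add — endpoints in different components.
T-V (15): skip — T and V already connected.
R-W (17): skip — W and R already connected.
R-S (19): add — endpoints in different components.
P-V (20): skip — V and P already connected.
P-Q (21): add — endpoints in different components.
Non-tree edge Q-S has weight 21, equal to the heaviest edge on its tree cycle — swapping gives another MST of the same weight. Not unique.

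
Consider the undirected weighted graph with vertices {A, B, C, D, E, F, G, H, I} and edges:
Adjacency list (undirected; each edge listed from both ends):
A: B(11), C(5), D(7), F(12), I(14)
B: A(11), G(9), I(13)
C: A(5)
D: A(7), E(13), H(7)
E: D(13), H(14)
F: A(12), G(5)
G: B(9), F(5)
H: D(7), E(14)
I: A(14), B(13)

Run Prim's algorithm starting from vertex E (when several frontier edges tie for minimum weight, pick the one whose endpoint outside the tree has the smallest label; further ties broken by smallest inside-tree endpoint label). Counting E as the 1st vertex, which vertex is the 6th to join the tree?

Prim's algorithm from E:
Step 1: cheapest edge leaving the tree is D-E (13); add D.
Step 2: cheapest edge leaving the tree is A-D (7); add A.
Step 3: cheapest edge leaving the tree is A-C (5); add C.
Step 4: cheapest edge leaving the tree is D-H (7); add H.
Step 5: cheapest edge leaving the tree is A-B (11); add B.
Step 6: cheapest edge leaving the tree is B-G (9); add G.
Step 7: cheapest edge leaving the tree is F-G (5); add F.
Step 8: cheapest edge leaving the tree is B-I (13); add I.
Vertex order: E, D, A, C, H, B, G, F, I. The 6th vertex is B.

B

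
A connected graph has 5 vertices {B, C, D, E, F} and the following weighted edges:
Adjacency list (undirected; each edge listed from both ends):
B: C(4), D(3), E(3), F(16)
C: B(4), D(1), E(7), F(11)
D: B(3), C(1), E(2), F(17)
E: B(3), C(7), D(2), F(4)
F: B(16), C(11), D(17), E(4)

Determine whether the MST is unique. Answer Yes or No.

Kruskal's algorithm — process edges by increasing weight (ties by edge label):
C D (1): add — endpoints in different components.
D E (2): add — endpoints in different components.
B D (3): add — endpoints in different components.
B E (3): skip — B and E already connected.
B C (4): skip — B and C already connected.
E F (4): add — endpoints in different components.
Non-tree edge B E has weight 3, equal to the heaviest edge on its tree cycle — swapping gives another MST of the same weight. Not unique.

No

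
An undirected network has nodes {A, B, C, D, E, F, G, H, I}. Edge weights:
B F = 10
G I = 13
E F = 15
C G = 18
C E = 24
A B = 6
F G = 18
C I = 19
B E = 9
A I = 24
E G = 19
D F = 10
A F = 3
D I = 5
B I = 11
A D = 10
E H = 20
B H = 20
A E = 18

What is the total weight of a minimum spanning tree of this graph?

Kruskal's algorithm — process edges by increasing weight (ties by edge label):
A F (3): add — endpoints in different components.
D I (5): add — endpoints in different components.
A B (6): add — endpoints in different components.
B E (9): add — endpoints in different components.
A D (10): add — endpoints in different components.
B F (10): skip — B and F already connected.
D F (10): skip — D and F already connected.
B I (11): skip — B and I already connected.
G I (13): add — endpoints in different components.
E F (15): skip — E and F already connected.
A E (18): skip — A and E already connected.
C G (18): add — endpoints in different components.
F G (18): skip — F and G already connected.
C I (19): skip — C and I already connected.
E G (19): skip — E and G already connected.
B H (20): add — endpoints in different components.
MST edges: A F, D I, A B, B E, A D, G I, C G, B H; total weight 3+5+6+9+10+13+18+20 = 84.

84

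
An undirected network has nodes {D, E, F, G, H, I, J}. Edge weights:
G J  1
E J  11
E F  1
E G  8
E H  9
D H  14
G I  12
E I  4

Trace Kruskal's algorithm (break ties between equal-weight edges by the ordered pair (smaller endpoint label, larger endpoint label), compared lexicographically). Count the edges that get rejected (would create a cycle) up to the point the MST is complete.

Kruskal's algorithm — process edges by increasing weight (ties by edge label):
E F (1): add. Components now {D} {E,F} {G} {H} {I} {J}
G J (1): add. Components now {D} {E,F} {G,J} {H} {I}
E I (4): add. Components now {D} {E,F,I} {G,J} {H}
E G (8): add. Components now {D} {E,F,G,I,J} {H}
E H (9): add. Components now {D} {E,F,G,H,I,J}
E J (11): skip — E and J already connected.
G I (12): skip — G and I already connected.
D H (14): add. Components now {D,E,F,G,H,I,J}
Edges rejected before the tree was complete: 2.

2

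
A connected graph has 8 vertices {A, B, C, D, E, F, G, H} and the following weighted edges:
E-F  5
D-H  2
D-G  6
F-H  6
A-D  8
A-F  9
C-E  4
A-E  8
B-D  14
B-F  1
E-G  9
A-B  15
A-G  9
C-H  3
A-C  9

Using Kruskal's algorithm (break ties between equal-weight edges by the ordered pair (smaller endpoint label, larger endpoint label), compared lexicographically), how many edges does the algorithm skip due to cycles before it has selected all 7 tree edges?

Kruskal's algorithm — process edges by increasing weight (ties by edge label):
B-F (1): add — endpoints in different components.
D-H (2): add — endpoints in different components.
C-H (3): add — endpoints in different components.
C-E (4): add — endpoints in different components.
E-F (5): add — endpoints in different components.
D-G (6): add — endpoints in different components.
F-H (6): skip — F and H already connected.
A-D (8): add — endpoints in different components.
Edges rejected before the tree was complete: 1.

1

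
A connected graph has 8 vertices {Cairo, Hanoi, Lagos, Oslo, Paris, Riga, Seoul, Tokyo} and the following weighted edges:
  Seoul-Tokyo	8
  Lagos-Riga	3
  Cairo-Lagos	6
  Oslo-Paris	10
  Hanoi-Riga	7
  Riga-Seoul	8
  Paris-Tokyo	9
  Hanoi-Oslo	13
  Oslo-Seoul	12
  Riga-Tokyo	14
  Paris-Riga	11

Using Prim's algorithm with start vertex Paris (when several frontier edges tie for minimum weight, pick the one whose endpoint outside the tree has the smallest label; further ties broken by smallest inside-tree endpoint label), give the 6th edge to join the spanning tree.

Grow the tree from Paris using Prim:
Step 1: frontier [Paris-Tokyo 9, Oslo-Paris 10, Paris-Riga 11] → take Paris-Tokyo (9); add Tokyo.
Step 2: frontier [Oslo-Paris 10, Paris-Riga 11, Seoul-Tokyo 8, Riga-Tokyo 14] → take Seoul-Tokyo (8); add Seoul.
Step 3: frontier [Oslo-Paris 10, Paris-Riga 11, Riga-Seoul 8, Oslo-Seoul 12, Riga-Tokyo 14] → take Riga-Seoul (8); add Riga.
Step 4: frontier [Oslo-Paris 10, Lagos-Riga 3, Hanoi-Riga 7, Oslo-Seoul 12] → take Lagos-Riga (3); add Lagos.
Step 5: frontier [Cairo-Lagos 6, Oslo-Paris 10, Hanoi-Riga 7, Oslo-Seoul 12] → take Cairo-Lagos (6); add Cairo.
Step 6: frontier [Oslo-Paris 10, Hanoi-Riga 7, Oslo-Seoul 12] → take Hanoi-Riga (7); add Hanoi.
Step 7: frontier [Hanoi-Oslo 13, Oslo-Paris 10, Oslo-Seoul 12] → take Oslo-Paris (10); add Oslo.
The 6th edge added is Hanoi-Riga.

Hanoi-Riga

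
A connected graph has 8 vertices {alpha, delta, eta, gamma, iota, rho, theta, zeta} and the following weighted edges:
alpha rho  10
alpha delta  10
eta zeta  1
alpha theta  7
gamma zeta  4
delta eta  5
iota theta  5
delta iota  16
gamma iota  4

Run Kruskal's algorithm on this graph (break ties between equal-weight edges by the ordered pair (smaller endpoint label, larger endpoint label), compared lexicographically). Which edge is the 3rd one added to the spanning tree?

Sort edges by weight, then run Kruskal:
eta zeta (1): add — endpoints in different components.
gamma iota (4): add — endpoints in different components.
gamma zeta (4): add — endpoints in different components.
delta eta (5): add — endpoints in different components.
iota theta (5): add — endpoints in different components.
alpha theta (7): add — endpoints in different components.
alpha delta (10): skip — alpha and delta already connected.
alpha rho (10): add — endpoints in different components.
The 3rd edge added is gamma zeta.

gamma-zeta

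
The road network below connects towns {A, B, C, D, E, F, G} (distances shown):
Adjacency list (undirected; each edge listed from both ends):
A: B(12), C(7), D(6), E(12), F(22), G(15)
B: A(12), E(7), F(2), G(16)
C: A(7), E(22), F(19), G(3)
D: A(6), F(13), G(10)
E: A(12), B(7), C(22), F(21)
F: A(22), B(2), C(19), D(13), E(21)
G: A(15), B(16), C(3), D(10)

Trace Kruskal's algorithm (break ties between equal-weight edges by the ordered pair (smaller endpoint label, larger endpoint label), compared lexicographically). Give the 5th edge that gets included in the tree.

Sort edges by weight, then run Kruskal:
B-F (2): add — endpoints in different components.
C-G (3): add — endpoints in different components.
A-D (6): add — endpoints in different components.
A-C (7): add — endpoints in different components.
B-E (7): add — endpoints in different components.
D-G (10): skip — D and G already connected.
A-B (12): add — endpoints in different components.
The 5th edge added is B-E.

B-E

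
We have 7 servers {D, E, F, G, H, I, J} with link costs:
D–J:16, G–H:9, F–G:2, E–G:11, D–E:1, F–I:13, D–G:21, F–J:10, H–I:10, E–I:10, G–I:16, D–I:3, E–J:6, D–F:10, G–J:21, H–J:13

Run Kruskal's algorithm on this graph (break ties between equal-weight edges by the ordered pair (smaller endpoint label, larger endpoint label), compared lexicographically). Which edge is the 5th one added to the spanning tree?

Kruskal: consider edges lightest-first.
D–E (1): add. Components now {D,E} {F} {G} {H} {I} {J}
F–G (2): add. Components now {D,E} {F,G} {H} {I} {J}
D–I (3): add. Components now {D,E,I} {F,G} {H} {J}
E–J (6): add. Components now {D,E,I,J} {F,G} {H}
G–H (9): add. Components now {D,E,I,J} {F,G,H}
D–F (10): add. Components now {D,E,F,G,H,I,J}
The 5th edge added is G–H.

G-H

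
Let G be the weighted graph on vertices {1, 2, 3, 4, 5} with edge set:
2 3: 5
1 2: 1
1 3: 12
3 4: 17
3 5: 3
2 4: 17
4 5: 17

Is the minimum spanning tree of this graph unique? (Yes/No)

Sort edges by weight, then run Kruskal:
1 2 (1): add — endpoints in different components.
3 5 (3): add — endpoints in different components.
2 3 (5): add — endpoints in different components.
1 3 (12): skip — 1 and 3 already connected.
2 4 (17): add — endpoints in different components.
Non-tree edge 3 4 has weight 17, equal to the heaviest edge on its tree cycle — swapping gives another MST of the same weight. Not unique.

No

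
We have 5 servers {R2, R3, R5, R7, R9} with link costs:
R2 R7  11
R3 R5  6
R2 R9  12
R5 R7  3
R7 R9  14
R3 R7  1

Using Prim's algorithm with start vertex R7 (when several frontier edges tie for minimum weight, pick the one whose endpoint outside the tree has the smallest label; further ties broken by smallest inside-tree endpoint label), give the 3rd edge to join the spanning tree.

R2-R7

Grow the tree from R7 using Prim:
Step 1: frontier [R3 R7 1, R5 R7 3, R2 R7 11, R7 R9 14] → take R3 R7 (1); add R3.
Step 2: frontier [R3 R5 6, R5 R7 3, R2 R7 11, R7 R9 14] → take R5 R7 (3); add R5.
Step 3: frontier [R2 R7 11, R7 R9 14] → take R2 R7 (11); add R2.
Step 4: frontier [R2 R9 12, R7 R9 14] → take R2 R9 (12); add R9.
The 3rd edge added is R2 R7.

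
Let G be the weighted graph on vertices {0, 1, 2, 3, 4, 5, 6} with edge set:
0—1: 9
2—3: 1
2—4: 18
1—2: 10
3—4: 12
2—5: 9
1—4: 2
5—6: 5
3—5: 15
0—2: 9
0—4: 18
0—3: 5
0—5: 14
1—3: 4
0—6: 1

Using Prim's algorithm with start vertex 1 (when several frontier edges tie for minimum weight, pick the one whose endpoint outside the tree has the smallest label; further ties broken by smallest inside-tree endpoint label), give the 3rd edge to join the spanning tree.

2-3

Prim, starting at 1.
Step 1: cheapest edge leaving the tree is 1—4 (2); add 4.
Step 2: cheapest edge leaving the tree is 1—3 (4); add 3.
Step 3: cheapest edge leaving the tree is 2—3 (1); add 2.
Step 4: cheapest edge leaving the tree is 0—3 (5); add 0.
Step 5: cheapest edge leaving the tree is 0—6 (1); add 6.
Step 6: cheapest edge leaving the tree is 5—6 (5); add 5.
The 3rd edge added is 2—3.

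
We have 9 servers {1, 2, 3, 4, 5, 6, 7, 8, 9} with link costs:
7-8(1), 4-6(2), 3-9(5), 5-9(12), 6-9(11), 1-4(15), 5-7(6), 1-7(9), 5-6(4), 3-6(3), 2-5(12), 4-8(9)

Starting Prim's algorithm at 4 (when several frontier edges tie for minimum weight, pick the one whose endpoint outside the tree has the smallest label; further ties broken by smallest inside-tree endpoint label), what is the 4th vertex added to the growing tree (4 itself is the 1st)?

5

Prim, starting at 4.
Step 1: frontier [4-6 2, 4-8 9, 1-4 15] → take 4-6 (2); add 6.
Step 2: frontier [4-8 9, 1-4 15, 3-6 3, 5-6 4, 6-9 11] → take 3-6 (3); add 3.
Step 3: frontier [3-9 5, 4-8 9, 1-4 15, 5-6 4, 6-9 11] → take 5-6 (4); add 5.
Step 4: frontier [3-9 5, 4-8 9, 1-4 15, 5-7 6, 2-5 12, 5-9 12, 6-9 11] → take 3-9 (5); add 9.
Step 5: frontier [4-8 9, 1-4 15, 5-7 6, 2-5 12] → take 5-7 (6); add 7.
Step 6: frontier [4-8 9, 1-4 15, 2-5 12, 7-8 1, 1-7 9] → take 7-8 (1); add 8.
Step 7: frontier [1-4 15, 2-5 12, 1-7 9] → take 1-7 (9); add 1.
Step 8: frontier [2-5 12] → take 2-5 (12); add 2.
Vertex order: 4, 6, 3, 5, 9, 7, 8, 1, 2. The 4th vertex is 5.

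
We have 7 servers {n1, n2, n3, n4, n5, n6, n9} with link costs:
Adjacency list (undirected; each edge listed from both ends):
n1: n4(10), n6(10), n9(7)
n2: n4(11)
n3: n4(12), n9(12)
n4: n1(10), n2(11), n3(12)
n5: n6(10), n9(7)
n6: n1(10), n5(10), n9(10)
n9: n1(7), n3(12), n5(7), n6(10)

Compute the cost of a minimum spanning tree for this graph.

57

Grow the tree from n9 using Prim:
Step 1: cheapest edge leaving the tree is n1–n9 (7); add n1.
Step 2: cheapest edge leaving the tree is n5–n9 (7); add n5.
Step 3: cheapest edge leaving the tree is n1–n4 (10); add n4.
Step 4: cheapest edge leaving the tree is n1–n6 (10); add n6.
Step 5: cheapest edge leaving the tree is n2–n4 (11); add n2.
Step 6: cheapest edge leaving the tree is n3–n4 (12); add n3.
MST edges: n1–n9, n5–n9, n1–n4, n1–n6, n2–n4, n3–n4; total weight 7+7+10+10+11+12 = 57.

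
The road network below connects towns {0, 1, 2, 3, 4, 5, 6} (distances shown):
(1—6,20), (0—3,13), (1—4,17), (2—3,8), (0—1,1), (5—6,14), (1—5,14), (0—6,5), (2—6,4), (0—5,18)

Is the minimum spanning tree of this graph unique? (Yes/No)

No

Sort edges by weight, then run Kruskal:
0—1 (1): add — endpoints in different components.
2—6 (4): add — endpoints in different components.
0—6 (5): add — endpoints in different components.
2—3 (8): add — endpoints in different components.
0—3 (13): skip — 0 and 3 already connected.
1—5 (14): add — endpoints in different components.
5—6 (14): skip — 5 and 6 already connected.
1—4 (17): add — endpoints in different components.
Non-tree edge 5—6 has weight 14, equal to the heaviest edge on its tree cycle — swapping gives another MST of the same weight. Not unique.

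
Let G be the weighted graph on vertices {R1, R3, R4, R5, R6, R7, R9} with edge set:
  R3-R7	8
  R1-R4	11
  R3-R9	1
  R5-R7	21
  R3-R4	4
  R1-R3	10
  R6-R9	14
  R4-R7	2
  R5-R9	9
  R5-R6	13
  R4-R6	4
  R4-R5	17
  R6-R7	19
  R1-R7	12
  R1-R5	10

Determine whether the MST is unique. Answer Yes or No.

Sort edges by weight, then run Kruskal:
R3-R9 (1): add — endpoints in different components.
R4-R7 (2): add — endpoints in different components.
R3-R4 (4): add — endpoints in different components.
R4-R6 (4): add — endpoints in different components.
R3-R7 (8): skip — R3 and R7 already connected.
R5-R9 (9): add — endpoints in different components.
R1-R3 (10): add — endpoints in different components.
Non-tree edge R1-R5 has weight 10, equal to the heaviest edge on its tree cycle — swapping gives another MST of the same weight. Not unique.

No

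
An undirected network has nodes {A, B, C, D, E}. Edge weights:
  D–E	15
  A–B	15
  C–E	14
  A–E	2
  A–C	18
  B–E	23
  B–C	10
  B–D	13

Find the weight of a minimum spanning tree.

Kruskal's algorithm — process edges by increasing weight (ties by edge label):
A–E (2): add. Components now {A,E} {B} {C} {D}
B–C (10): add. Components now {A,E} {B,C} {D}
B–D (13): add. Components now {A,E} {B,C,D}
C–E (14): add. Components now {A,B,C,D,E}
MST edges: A–E, B–C, B–D, C–E; total weight 2+10+13+14 = 39.

39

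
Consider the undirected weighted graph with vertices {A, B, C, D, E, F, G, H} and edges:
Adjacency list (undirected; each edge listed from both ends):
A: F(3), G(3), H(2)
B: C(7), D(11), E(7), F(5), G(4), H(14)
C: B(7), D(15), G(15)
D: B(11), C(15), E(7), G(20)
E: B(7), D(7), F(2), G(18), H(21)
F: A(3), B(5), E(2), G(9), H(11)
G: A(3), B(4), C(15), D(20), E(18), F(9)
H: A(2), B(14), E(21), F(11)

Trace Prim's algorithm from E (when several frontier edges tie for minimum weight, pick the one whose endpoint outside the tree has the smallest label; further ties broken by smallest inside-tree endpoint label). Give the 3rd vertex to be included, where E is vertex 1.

A

Grow the tree from E using Prim:
Step 1: cheapest edge leaving the tree is E F (2); add F.
Step 2: cheapest edge leaving the tree is A F (3); add A.
Step 3: cheapest edge leaving the tree is A H (2); add H.
Step 4: cheapest edge leaving the tree is A G (3); add G.
Step 5: cheapest edge leaving the tree is B G (4); add B.
Step 6: cheapest edge leaving the tree is B C (7); add C.
Step 7: cheapest edge leaving the tree is D E (7); add D.
Vertex order: E, F, A, H, G, B, C, D. The 3rd vertex is A.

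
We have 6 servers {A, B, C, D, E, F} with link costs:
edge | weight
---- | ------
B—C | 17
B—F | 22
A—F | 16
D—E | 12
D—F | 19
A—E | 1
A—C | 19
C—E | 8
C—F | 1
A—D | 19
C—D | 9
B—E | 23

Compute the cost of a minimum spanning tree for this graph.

Grow the tree from B using Prim:
Step 1: frontier [B—C 17, B—F 22, B—E 23] → take B—C (17); add C.
Step 2: frontier [B—F 22, B—E 23, C—F 1, C—E 8, C—D 9, A—C 19] → take C—F (1); add F.
Step 3: frontier [B—E 23, C—E 8, C—D 9, A—C 19, A—F 16, D—F 19] → take C—E (8); add E.
Step 4: frontier [C—D 9, A—C 19, A—E 1, D—E 12, A—F 16, D—F 19] → take A—E (1); add A.
Step 5: frontier [A—D 19, C—D 9, D—E 12, D—F 19] → take C—D (9); add D.
MST edges: B—C, C—F, C—E, A—E, C—D; total weight 17+1+8+1+9 = 36.

36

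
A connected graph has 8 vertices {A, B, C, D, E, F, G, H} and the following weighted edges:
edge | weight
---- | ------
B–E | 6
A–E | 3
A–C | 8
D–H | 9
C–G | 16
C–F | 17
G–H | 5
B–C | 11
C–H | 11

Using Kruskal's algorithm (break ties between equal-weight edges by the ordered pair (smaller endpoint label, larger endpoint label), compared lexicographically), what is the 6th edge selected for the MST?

Kruskal's algorithm — process edges by increasing weight (ties by edge label):
A–E (3): add — endpoints in different components.
G–H (5): add — endpoints in different components.
B–E (6): add — endpoints in different components.
A–C (8): add — endpoints in different components.
D–H (9): add — endpoints in different components.
B–C (11): skip — B and C already connected.
C–H (11): add — endpoints in different components.
C–G (16): skip — C and G already connected.
C–F (17): add — endpoints in different components.
The 6th edge added is C–H.

C-H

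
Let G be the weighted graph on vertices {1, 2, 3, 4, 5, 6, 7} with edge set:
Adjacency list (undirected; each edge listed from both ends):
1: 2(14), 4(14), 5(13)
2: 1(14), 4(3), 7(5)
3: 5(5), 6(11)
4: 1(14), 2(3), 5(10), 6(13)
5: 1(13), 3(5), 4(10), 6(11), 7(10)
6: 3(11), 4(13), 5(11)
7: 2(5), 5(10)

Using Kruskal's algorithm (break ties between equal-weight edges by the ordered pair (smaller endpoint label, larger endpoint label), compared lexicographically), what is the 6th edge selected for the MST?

Kruskal's algorithm — process edges by increasing weight (ties by edge label):
2—4 (3): add. Components now {1} {2,4} {3} {5} {6} {7}
2—7 (5): add. Components now {1} {2,4,7} {3} {5} {6}
3—5 (5): add. Components now {1} {2,4,7} {3,5} {6}
4—5 (10): add. Components now {1} {2,3,4,5,7} {6}
5—7 (10): skip — 5 and 7 already connected.
3—6 (11): add. Components now {1} {2,3,4,5,6,7}
5—6 (11): skip — 5 and 6 already connected.
1—5 (13): add. Components now {1,2,3,4,5,6,7}
The 6th edge added is 1—5.

1-5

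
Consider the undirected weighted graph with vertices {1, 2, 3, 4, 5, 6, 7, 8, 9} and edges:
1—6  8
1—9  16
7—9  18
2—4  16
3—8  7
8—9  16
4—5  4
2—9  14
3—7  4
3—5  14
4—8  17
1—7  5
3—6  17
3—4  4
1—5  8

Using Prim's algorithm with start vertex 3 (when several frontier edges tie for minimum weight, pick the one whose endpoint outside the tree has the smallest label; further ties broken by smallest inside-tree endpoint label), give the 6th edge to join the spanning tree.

1-6

Prim's algorithm from 3:
Step 1: cheapest edge leaving the tree is 3—4 (4); add 4.
Step 2: cheapest edge leaving the tree is 4—5 (4); add 5.
Step 3: cheapest edge leaving the tree is 3—7 (4); add 7.
Step 4: cheapest edge leaving the tree is 1—7 (5); add 1.
Step 5: cheapest edge leaving the tree is 3—8 (7); add 8.
Step 6: cheapest edge leaving the tree is 1—6 (8); add 6.
Step 7: cheapest edge leaving the tree is 2—4 (16); add 2.
Step 8: cheapest edge leaving the tree is 2—9 (14); add 9.
The 6th edge added is 1—6.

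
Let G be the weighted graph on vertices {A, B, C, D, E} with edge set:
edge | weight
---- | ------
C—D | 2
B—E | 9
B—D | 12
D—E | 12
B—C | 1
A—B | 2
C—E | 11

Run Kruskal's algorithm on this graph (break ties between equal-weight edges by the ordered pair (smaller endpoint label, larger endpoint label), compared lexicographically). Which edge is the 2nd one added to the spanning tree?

A-B

Kruskal's algorithm — process edges by increasing weight (ties by edge label):
B—C (1): add. Components now {A} {B,C} {D} {E}
A—B (2): add. Components now {A,B,C} {D} {E}
C—D (2): add. Components now {A,B,C,D} {E}
B—E (9): add. Components now {A,B,C,D,E}
The 2nd edge added is A—B.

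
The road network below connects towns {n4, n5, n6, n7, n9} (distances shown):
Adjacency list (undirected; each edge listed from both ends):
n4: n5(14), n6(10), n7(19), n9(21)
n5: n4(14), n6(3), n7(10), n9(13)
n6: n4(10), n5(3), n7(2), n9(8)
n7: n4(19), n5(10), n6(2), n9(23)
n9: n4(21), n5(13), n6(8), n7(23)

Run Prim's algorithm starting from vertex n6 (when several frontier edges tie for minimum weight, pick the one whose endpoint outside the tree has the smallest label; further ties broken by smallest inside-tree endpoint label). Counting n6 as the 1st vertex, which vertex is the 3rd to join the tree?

Prim, starting at n6.
Step 1: frontier [n6-n7 2, n5-n6 3, n6-n9 8, n4-n6 10] → take n6-n7 (2); add n7.
Step 2: frontier [n5-n6 3, n6-n9 8, n4-n6 10, n5-n7 10, n4-n7 19, n7-n9 23] → take n5-n6 (3); add n5.
Step 3: frontier [n5-n9 13, n4-n5 14, n6-n9 8, n4-n6 10, n4-n7 19, n7-n9 23] → take n6-n9 (8); add n9.
Step 4: frontier [n4-n5 14, n4-n6 10, n4-n7 19, n4-n9 21] → take n4-n6 (10); add n4.
Vertex order: n6, n7, n5, n9, n4. The 3rd vertex is n5.

n5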